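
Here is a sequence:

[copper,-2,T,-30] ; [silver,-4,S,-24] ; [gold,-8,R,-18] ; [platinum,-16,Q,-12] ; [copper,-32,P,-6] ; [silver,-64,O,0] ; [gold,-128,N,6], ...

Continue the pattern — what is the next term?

[platinum,-256,M,12]

For the metal, repeats copper → silver → gold → platinum: copper, silver, gold, platinum, copper, silver, gold → platinum.
For the second part, ×2 each step: -2, -4, -8, -16, -32, -64, -128 → -256.
Letter: T, S, R, Q, P, O, N → M (letters move back 1 place in the alphabet).
Fourth part: +6 each step; -30, -24, -18, -12, -6, 0, 6 → 12.
So the next term is [platinum,-256,M,12].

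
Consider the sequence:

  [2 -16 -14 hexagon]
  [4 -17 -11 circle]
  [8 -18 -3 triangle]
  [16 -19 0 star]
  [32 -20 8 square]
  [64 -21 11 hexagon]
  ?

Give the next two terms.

[128 -22 19 circle], [256 -23 22 triangle]

First component: 2, 4, 8, 16, 32, 64 → 128 → 256 (×2 each step).
For the second component, −1 each step: -16, -17, -18, -19, -20, -21 → -22 → -23.
For the third component, alternating steps +3, +8, +3, +8, …: -14, -11, -3, 0, 8, 11 → 19 → 22.
Shape: repeats hexagon → circle → triangle → star → square, so hexagon, circle, triangle, star, square, hexagon → circle → triangle.
So the next two terms are [128 -22 19 circle] and [256 -23 22 triangle].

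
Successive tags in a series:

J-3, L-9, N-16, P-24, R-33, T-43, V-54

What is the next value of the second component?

66

Second component — differences are 6, 7, 8, … (increasing by 1 each time): 3, 9, 16, 24, 33, 43, 54 → 66.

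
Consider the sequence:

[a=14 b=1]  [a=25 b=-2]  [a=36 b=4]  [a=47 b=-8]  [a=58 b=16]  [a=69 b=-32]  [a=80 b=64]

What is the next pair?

A goes 14, 25, 36, 47, 58, 69, 80 → 91 (+11 each step).
B — ×(-2) each step: 1, -2, 4, -8, 16, -32, 64 → -128.
Combining the parts gives [a=91 b=-128].

[a=91 b=-128]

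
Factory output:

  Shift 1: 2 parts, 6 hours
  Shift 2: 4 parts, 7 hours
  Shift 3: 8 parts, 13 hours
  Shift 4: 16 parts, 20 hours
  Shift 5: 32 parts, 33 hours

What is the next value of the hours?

53

Parts: ×2 each step, so 2, 4, 8, 16, 32 → 64.
Hours: each term is the sum of the two before it; 6, 7, 13, 20, 33 → 53.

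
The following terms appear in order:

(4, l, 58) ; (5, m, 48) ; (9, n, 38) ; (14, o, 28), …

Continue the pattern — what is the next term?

First part: each term is the sum of the two before it; 4, 5, 9, 14 → 23.
Letter: l, m, n, o → p (letters move forward 1 place in the alphabet).
For the third part, −10 each step: 58, 48, 38, 28 → 18.
Putting it together: (23, p, 18).

(23, p, 18)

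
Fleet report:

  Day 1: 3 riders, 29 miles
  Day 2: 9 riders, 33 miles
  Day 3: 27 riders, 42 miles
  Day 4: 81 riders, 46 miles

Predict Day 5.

For the riders, ×3 each step: 3, 9, 27, 81 → 243.
Miles — alternating steps +4, +9, +4, +9, …: 29, 33, 42, 46 → 55.
Putting it together: 243 riders, 55 miles.

243 riders, 55 miles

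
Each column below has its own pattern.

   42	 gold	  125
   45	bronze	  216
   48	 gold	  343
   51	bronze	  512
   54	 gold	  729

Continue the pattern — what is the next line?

57  bronze  1000

First component goes 42, 45, 48, 51, 54 → 57 (+3 each step).
Rank: alternates gold ↔ bronze; gold, bronze, gold, bronze, gold → bronze.
For the third component, perfect cubes: 5³, 6³, 7³, …: 125, 216, 343, 512, 729 → 1000.
Putting it together: 57  bronze  1000.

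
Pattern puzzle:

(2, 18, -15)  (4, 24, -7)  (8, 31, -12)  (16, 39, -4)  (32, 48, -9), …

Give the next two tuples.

(64, 58, -1), (128, 69, -6)

First entry: ×2 each step, so 2, 4, 8, 16, 32 → 64 → 128.
Second entry — differences are 6, 7, 8, … (increasing by 1 each time): 18, 24, 31, 39, 48 → 58 → 69.
Third entry: -15, -7, -12, -4, -9 → -1 → -6 (alternating steps +8, −5, +8, −5, …).
Putting the parts together: (64, 58, -1) and then (128, 69, -6).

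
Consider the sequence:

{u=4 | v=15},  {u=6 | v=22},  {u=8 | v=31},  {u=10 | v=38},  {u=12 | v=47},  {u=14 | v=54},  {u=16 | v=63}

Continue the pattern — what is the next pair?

U: +2 each step, so 4, 6, 8, 10, 12, 14, 16 → 18.
V: 15, 22, 31, 38, 47, 54, 63 → 70 (alternating steps +7, +9, +7, +9, …).
Putting it together: {u=18 | v=70}.

{u=18 | v=70}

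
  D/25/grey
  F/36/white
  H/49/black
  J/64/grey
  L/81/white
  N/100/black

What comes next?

Letter goes D, F, H, J, L, N → P (letters move forward 2 places in the alphabet).
Second component: perfect squares: 5², 6², 7², …, so 25, 36, 49, 64, 81, 100 → 121.
Shade: repeats grey → white → black, so grey, white, black, grey, white, black → grey.
Putting it together: P/121/grey.

P/121/grey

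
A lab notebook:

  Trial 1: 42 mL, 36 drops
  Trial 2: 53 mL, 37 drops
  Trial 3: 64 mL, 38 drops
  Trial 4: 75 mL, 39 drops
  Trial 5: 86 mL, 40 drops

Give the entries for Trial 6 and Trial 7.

97 mL, 41 drops; 108 mL, 42 drops

ML — +11 each step: 42, 53, 64, 75, 86 → 97 → 108.
Drops: +1 each step; 36, 37, 38, 39, 40 → 41 → 42.
Putting the parts together: 97 mL, 41 drops and then 108 mL, 42 drops.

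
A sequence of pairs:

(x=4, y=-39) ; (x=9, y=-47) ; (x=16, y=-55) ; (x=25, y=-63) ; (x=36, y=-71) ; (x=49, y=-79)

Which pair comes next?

(x=64, y=-87)

X: 4, 9, 16, 25, 36, 49 → 64 (perfect squares: 2², 3², 4², …).
Y: −8 each step, so -39, -47, -55, -63, -71, -79 → -87.
Combining the parts gives (x=64, y=-87).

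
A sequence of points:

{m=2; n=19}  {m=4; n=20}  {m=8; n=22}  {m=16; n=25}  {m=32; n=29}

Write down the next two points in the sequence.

M — ×2 each step: 2, 4, 8, 16, 32 → 64 → 128.
N goes 19, 20, 22, 25, 29 → 34 → 40 (differences are 1, 2, 3, … (increasing by 1 each time)).
So the next two points are {m=64; n=34} and {m=128; n=40}.

{m=64; n=34}, {m=128; n=40}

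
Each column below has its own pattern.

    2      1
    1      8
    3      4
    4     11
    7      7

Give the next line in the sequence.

11  14

First component — each term is the sum of the two before it: 2, 1, 3, 4, 7 → 11.
Second component goes 1, 8, 4, 11, 7 → 14 (alternating steps +7, −4, +7, −4, …).
Combining the parts gives 11  14.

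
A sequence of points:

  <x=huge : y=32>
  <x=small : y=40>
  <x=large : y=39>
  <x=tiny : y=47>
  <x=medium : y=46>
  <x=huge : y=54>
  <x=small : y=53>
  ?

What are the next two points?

X goes huge, small, large, tiny, medium, huge, small → large → tiny (repeats huge → small → large → tiny → medium).
Y goes 32, 40, 39, 47, 46, 54, 53 → 61 → 60 (alternating steps +8, −1, +8, −1, …).
Putting the parts together: <x=large : y=61> and then <x=tiny : y=60>.

<x=large : y=61>, <x=tiny : y=60>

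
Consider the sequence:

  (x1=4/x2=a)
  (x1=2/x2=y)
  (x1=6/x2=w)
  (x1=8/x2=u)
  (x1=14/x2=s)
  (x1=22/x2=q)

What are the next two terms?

(x1=36/x2=o), (x1=58/x2=m)

X1: 4, 2, 6, 8, 14, 22 → 36 → 58 (each term is the sum of the two before it).
X2: letters move back 2 places in the alphabet, wrapping A→Z, so a, y, w, u, s, q → o → m.
Putting the parts together: (x1=36/x2=o) and then (x1=58/x2=m).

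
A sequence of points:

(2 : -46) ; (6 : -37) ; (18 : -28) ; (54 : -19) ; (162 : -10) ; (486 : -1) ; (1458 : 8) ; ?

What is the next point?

First part: ×3 each step, so 2, 6, 18, 54, 162, 486, 1458 → 4374.
Second part: +9 each step, so -46, -37, -28, -19, -10, -1, 8 → 17.
So the next point is (4374 : 17).

(4374 : 17)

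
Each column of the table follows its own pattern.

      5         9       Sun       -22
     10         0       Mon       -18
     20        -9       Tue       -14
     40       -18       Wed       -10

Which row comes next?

First component: ×2 each step; 5, 10, 20, 40 → 80.
Second component: 9, 0, -9, -18 → -27 (−9 each step).
Day — runs through the weekdays Mon→Sun: Sun, Mon, Tue, Wed → Thu.
For the fourth component, +4 each step: -22, -18, -14, -10 → -6.
Putting it together: 80  -27  Thu  -6.

80  -27  Thu  -6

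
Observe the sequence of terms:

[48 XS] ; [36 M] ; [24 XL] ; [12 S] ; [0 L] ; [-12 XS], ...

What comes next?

[-24 M]

First coordinate goes 48, 36, 24, 12, 0, -12 → -24 (−12 each step).
Size: repeats XS → M → XL → S → L; XS, M, XL, S, L, XS → M.
Combining the parts gives [-24 M].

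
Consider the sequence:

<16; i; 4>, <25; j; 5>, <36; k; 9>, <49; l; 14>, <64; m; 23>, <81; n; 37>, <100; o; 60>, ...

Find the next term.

<121; p; 97>

First slot goes 16, 25, 36, 49, 64, 81, 100 → 121 (perfect squares: 4², 5², 6², …).
Letter: letters move forward 1 place in the alphabet; i, j, k, l, m, n, o → p.
Third slot goes 4, 5, 9, 14, 23, 37, 60 → 97 (each term is the sum of the two before it).
Putting it together: <121; p; 97>.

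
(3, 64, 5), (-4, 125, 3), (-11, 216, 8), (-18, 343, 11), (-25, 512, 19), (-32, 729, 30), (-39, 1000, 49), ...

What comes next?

(-46, 1331, 79)

First value — −7 each step: 3, -4, -11, -18, -25, -32, -39 → -46.
Second value: 64, 125, 216, 343, 512, 729, 1000 → 1331 (perfect cubes: 4³, 5³, 6³, …).
Third value: 5, 3, 8, 11, 19, 30, 49 → 79 (each term is the sum of the two before it).
So the next element is (-46, 1331, 79).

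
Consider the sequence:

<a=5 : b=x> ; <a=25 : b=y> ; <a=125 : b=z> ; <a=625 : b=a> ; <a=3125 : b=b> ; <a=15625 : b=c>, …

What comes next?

<a=78125 : b=d>

A — ×5 each step: 5, 25, 125, 625, 3125, 15625 → 78125.
B — letters move forward 1 place in the alphabet, wrapping Z→A: x, y, z, a, b, c → d.
Combining the parts gives <a=78125 : b=d>.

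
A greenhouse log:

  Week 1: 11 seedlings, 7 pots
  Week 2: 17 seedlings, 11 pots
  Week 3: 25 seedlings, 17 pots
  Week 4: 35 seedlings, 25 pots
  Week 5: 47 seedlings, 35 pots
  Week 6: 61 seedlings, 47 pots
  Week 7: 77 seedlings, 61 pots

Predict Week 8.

95 seedlings, 77 pots

Seedlings goes 11, 17, 25, 35, 47, 61, 77 → 95 (differences are 6, 8, 10, … (increasing by 2 each time)).
Pots: differences are 4, 6, 8, … (increasing by 2 each time), so 7, 11, 17, 25, 35, 47, 61 → 77.
Putting it together: 95 seedlings, 77 pots.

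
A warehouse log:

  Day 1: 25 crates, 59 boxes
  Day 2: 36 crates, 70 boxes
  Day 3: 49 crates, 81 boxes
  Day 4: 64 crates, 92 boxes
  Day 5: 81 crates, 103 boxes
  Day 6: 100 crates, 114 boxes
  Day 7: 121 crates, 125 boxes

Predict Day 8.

Crates: perfect squares: 5², 6², 7², …; 25, 36, 49, 64, 81, 100, 121 → 144.
Boxes goes 59, 70, 81, 92, 103, 114, 125 → 136 (+11 each step).
So the next line is 144 crates, 136 boxes.

144 crates, 136 boxes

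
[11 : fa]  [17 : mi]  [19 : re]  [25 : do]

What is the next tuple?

First component: alternating steps +6, +2, +6, +2, …, so 11, 17, 19, 25 → 27.
For the note, runs backward through the solfège scale do→ti: fa, mi, re, do → ti.
Putting it together: [27 : ti].

[27 : ti]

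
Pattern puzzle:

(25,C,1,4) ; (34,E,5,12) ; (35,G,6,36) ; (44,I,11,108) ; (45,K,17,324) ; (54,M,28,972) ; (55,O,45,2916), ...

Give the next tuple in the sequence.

First slot: alternating steps +9, +1, +9, +1, …; 25, 34, 35, 44, 45, 54, 55 → 64.
Letter: letters move forward 2 places in the alphabet, so C, E, G, I, K, M, O → Q.
Third slot: 1, 5, 6, 11, 17, 28, 45 → 73 (each term is the sum of the two before it).
For the fourth slot, ×3 each step: 4, 12, 36, 108, 324, 972, 2916 → 8748.
Combining the parts gives (64,Q,73,8748).

(64,Q,73,8748)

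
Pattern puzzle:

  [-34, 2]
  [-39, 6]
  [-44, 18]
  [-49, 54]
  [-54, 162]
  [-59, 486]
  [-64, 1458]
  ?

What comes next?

[-69, 4374]

First component — −5 each step: -34, -39, -44, -49, -54, -59, -64 → -69.
Second component — ×3 each step: 2, 6, 18, 54, 162, 486, 1458 → 4374.
Combining the parts gives [-69, 4374].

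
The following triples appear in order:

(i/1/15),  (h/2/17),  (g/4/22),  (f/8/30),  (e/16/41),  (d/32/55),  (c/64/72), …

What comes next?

(b/128/92)

Letter: letters move back 1 place in the alphabet; i, h, g, f, e, d, c → b.
Second component — ×2 each step: 1, 2, 4, 8, 16, 32, 64 → 128.
Third component: differences are 2, 5, 8, … (increasing by 3 each time), so 15, 17, 22, 30, 41, 55, 72 → 92.
Putting it together: (b/128/92).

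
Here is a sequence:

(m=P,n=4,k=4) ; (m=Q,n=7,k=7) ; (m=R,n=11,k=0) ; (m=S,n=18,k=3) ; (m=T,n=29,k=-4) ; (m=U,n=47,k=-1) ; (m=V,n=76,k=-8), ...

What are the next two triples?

M: P, Q, R, S, T, U, V → W → X (letters move forward 1 place in the alphabet).
N: each term is the sum of the two before it; 4, 7, 11, 18, 29, 47, 76 → 123 → 199.
K: 4, 7, 0, 3, -4, -1, -8 → -5 → -12 (alternating steps +3, −7, +3, −7, …).
Putting the parts together: (m=W,n=123,k=-5) and then (m=X,n=199,k=-12).

(m=W,n=123,k=-5), (m=X,n=199,k=-12)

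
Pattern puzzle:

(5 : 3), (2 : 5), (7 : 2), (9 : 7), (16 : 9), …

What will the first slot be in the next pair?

25

First slot: each term is the sum of the two before it, so 5, 2, 7, 9, 16 → 25.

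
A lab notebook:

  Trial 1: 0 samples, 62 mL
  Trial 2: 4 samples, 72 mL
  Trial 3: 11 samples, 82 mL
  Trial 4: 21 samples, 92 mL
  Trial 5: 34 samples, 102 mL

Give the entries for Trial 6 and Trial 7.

50 samples, 112 mL; 69 samples, 122 mL

Samples: 0, 4, 11, 21, 34 → 50 → 69 (differences are 4, 7, 10, … (increasing by 3 each time)).
ML: 62, 72, 82, 92, 102 → 112 → 122 (+10 each step).
So the next two lines are 50 samples, 112 mL and 69 samples, 122 mL.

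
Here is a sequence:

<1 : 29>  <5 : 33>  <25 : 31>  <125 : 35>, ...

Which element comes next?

<625 : 33>

First entry goes 1, 5, 25, 125 → 625 (×5 each step).
Second entry goes 29, 33, 31, 35 → 33 (alternating steps +4, −2, +4, −2, …).
Combining the parts gives <625 : 33>.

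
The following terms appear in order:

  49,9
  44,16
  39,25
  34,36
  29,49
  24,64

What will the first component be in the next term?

19

First component — −5 each step: 49, 44, 39, 34, 29, 24 → 19.
Second component: 9, 16, 25, 36, 49, 64 → 81 (perfect squares: 3², 4², 5², …).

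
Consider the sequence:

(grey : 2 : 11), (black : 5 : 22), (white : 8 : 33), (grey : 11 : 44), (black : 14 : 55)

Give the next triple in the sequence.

For the shade, repeats grey → black → white: grey, black, white, grey, black → white.
For the second slot, +3 each step: 2, 5, 8, 11, 14 → 17.
Third slot: +11 each step, so 11, 22, 33, 44, 55 → 66.
So the next triple is (white : 17 : 66).

(white : 17 : 66)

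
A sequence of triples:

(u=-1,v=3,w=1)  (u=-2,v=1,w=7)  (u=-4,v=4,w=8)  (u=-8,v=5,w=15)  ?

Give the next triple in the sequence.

(u=-16,v=9,w=23)

U — ×2 each step: -1, -2, -4, -8 → -16.
V: 3, 1, 4, 5 → 9 (each term is the sum of the two before it).
W: each term is the sum of the two before it, so 1, 7, 8, 15 → 23.
Combining the parts gives (u=-16,v=9,w=23).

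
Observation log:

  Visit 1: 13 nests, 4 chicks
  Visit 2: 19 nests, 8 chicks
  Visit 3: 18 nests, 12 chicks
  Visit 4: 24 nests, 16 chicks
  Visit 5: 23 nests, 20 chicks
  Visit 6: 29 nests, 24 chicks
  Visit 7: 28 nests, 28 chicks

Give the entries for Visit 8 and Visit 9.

34 nests, 32 chicks; 33 nests, 36 chicks

Nests: 13, 19, 18, 24, 23, 29, 28 → 34 → 33 (alternating steps +6, −1, +6, −1, …).
Chicks goes 4, 8, 12, 16, 20, 24, 28 → 32 → 36 (+4 each step).
Putting the parts together: 34 nests, 32 chicks and then 33 nests, 36 chicks.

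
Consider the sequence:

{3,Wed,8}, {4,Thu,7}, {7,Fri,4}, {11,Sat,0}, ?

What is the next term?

First part: each term is the sum of the two before it; 3, 4, 7, 11 → 18.
Day: runs through the weekdays Mon→Sun; Wed, Thu, Fri, Sat → Sun.
For the third part, together with the first part always sums to 11: 8, 7, 4, 0 → -7.
So the next term is {18,Sun,-7}.

{18,Sun,-7}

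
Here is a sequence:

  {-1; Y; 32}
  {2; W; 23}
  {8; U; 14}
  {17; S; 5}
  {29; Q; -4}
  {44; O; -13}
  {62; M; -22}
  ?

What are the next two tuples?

{83; K; -31}, {107; I; -40}

First part: -1, 2, 8, 17, 29, 44, 62 → 83 → 107 (differences are 3, 6, 9, … (increasing by 3 each time)).
Letter: Y, W, U, S, Q, O, M → K → I (letters move back 2 places in the alphabet).
Third part — −9 each step: 32, 23, 14, 5, -4, -13, -22 → -31 → -40.
Putting the parts together: {83; K; -31} and then {107; I; -40}.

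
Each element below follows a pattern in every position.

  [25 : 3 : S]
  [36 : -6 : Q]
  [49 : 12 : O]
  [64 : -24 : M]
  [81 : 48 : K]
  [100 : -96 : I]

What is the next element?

First coordinate goes 25, 36, 49, 64, 81, 100 → 121 (perfect squares: 5², 6², 7², …).
Second coordinate: ×(-2) each step, so 3, -6, 12, -24, 48, -96 → 192.
Letter: letters move back 2 places in the alphabet; S, Q, O, M, K, I → G.
Putting it together: [121 : 192 : G].

[121 : 192 : G]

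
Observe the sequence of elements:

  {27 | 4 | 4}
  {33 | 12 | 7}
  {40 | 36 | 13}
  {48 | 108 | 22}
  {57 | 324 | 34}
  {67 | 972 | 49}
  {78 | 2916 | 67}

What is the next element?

{90 | 8748 | 88}

For the first slot, differences are 6, 7, 8, … (increasing by 1 each time): 27, 33, 40, 48, 57, 67, 78 → 90.
Second slot — ×3 each step: 4, 12, 36, 108, 324, 972, 2916 → 8748.
For the third slot, differences are 3, 6, 9, … (increasing by 3 each time): 4, 7, 13, 22, 34, 49, 67 → 88.
So the next element is {90 | 8748 | 88}.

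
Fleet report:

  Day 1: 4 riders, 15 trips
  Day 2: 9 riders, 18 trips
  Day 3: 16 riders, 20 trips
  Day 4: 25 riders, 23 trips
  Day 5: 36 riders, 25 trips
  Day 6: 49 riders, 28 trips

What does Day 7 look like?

Riders: perfect squares: 2², 3², 4², …; 4, 9, 16, 25, 36, 49 → 64.
Trips: alternating steps +3, +2, +3, +2, …; 15, 18, 20, 23, 25, 28 → 30.
Combining the parts gives 64 riders, 30 trips.

64 riders, 30 trips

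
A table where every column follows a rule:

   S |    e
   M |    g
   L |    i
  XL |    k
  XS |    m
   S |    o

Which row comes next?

Size: S, M, L, XL, XS, S → M (repeats S → M → L → XL → XS).
For the letter, letters move forward 2 places in the alphabet: e, g, i, k, m, o → q.
Combining the parts gives M  q.

M  q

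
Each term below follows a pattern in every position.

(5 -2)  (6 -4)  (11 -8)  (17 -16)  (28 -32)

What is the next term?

(45 -64)

First part — each term is the sum of the two before it: 5, 6, 11, 17, 28 → 45.
Second part goes -2, -4, -8, -16, -32 → -64 (×2 each step).
Putting it together: (45 -64).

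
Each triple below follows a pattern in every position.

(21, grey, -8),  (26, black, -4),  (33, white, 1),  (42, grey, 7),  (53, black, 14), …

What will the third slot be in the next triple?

Third slot: differences are 4, 5, 6, … (increasing by 1 each time), so -8, -4, 1, 7, 14 → 22.

22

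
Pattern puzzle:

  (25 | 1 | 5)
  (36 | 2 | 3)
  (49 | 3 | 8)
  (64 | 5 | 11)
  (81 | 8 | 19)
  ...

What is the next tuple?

(100 | 13 | 30)

First part: perfect squares: 5², 6², 7², …; 25, 36, 49, 64, 81 → 100.
Second part: each term is the sum of the two before it, so 1, 2, 3, 5, 8 → 13.
Third part: each term is the sum of the two before it; 5, 3, 8, 11, 19 → 30.
Putting it together: (100 | 13 | 30).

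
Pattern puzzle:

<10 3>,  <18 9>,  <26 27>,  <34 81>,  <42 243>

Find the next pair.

<50 729>

First value: +8 each step, so 10, 18, 26, 34, 42 → 50.
For the second value, ×3 each step: 3, 9, 27, 81, 243 → 729.
So the next pair is <50 729>.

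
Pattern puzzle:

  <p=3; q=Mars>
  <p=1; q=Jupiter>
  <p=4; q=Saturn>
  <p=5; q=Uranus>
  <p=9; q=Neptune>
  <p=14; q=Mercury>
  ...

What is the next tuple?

<p=23; q=Venus>

P: each term is the sum of the two before it, so 3, 1, 4, 5, 9, 14 → 23.
Q goes Mars, Jupiter, Saturn, Uranus, Neptune, Mercury → Venus (runs through the planets Mercury→Neptune).
Combining the parts gives <p=23; q=Venus>.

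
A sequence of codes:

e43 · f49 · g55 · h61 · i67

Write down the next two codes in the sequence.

Letter goes e, f, g, h, i → j → k (letters move forward 1 place in the alphabet).
Second component — +6 each step: 43, 49, 55, 61, 67 → 73 → 79.
So the next two codes are j73 and k79.

j73 then k79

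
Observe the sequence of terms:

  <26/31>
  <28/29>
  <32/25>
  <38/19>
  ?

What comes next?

<46/11>

First value goes 26, 28, 32, 38 → 46 (differences are 2, 4, 6, … (increasing by 2 each time)).
Second value — together with the first value always sums to 57: 31, 29, 25, 19 → 11.
Combining the parts gives <46/11>.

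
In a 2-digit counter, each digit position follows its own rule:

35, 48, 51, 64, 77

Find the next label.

First digit — +1 each step, mod 10: 3, 4, 5, 6, 7 → 8.
Second digit: 5, 8, 1, 4, 7 → 0 (+3 each step, mod 10).
Combining the parts gives 80.

80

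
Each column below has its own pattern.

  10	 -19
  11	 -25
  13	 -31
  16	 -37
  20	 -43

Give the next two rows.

First component goes 10, 11, 13, 16, 20 → 25 → 31 (differences are 1, 2, 3, … (increasing by 1 each time)).
Second component: −6 each step, so -19, -25, -31, -37, -43 → -49 → -55.
Putting the parts together: 25  -49 and then 31  -55.

25  -49; 31  -55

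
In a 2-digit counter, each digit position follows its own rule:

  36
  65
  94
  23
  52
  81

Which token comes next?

10

First digit goes 3, 6, 9, 2, 5, 8 → 1 (+3 each step, mod 10).
Second digit: −1 each step, mod 10; 6, 5, 4, 3, 2, 1 → 0.
So the next token is 10.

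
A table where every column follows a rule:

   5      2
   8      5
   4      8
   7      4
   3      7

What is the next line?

For the first component, alternating steps +3, −4, +3, −4, …: 5, 8, 4, 7, 3 → 6.
For the second component, always the previous value of the first component: 2, 5, 8, 4, 7 → 3.
Combining the parts gives 6  3.

6  3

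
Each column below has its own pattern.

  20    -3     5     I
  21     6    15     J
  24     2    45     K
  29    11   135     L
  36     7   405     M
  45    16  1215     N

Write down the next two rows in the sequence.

First component: 20, 21, 24, 29, 36, 45 → 56 → 69 (differences are 1, 3, 5, … (increasing by 2 each time)).
Second component: -3, 6, 2, 11, 7, 16 → 12 → 21 (alternating steps +9, −4, +9, −4, …).
For the third component, ×3 each step: 5, 15, 45, 135, 405, 1215 → 3645 → 10935.
Letter: letters move forward 1 place in the alphabet; I, J, K, L, M, N → O → P.
Putting the parts together: 56  12  3645  O and then 69  21  10935  P.

56  12  3645  O; 69  21  10935  P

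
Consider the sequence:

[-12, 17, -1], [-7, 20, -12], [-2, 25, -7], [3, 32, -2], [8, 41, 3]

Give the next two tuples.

First part: +5 each step; -12, -7, -2, 3, 8 → 13 → 18.
Second part: differences are 3, 5, 7, … (increasing by 2 each time); 17, 20, 25, 32, 41 → 52 → 65.
Third part goes -1, -12, -7, -2, 3 → 8 → 13 (always the previous value of the first part).
Putting the parts together: [13, 52, 8] and then [18, 65, 13].

[13, 52, 8], [18, 65, 13]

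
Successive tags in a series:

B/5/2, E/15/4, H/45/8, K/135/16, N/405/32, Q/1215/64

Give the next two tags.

T/3645/128, W/10935/256

Letter: letters move forward 3 places in the alphabet, so B, E, H, K, N, Q → T → W.
Second component — ×3 each step: 5, 15, 45, 135, 405, 1215 → 3645 → 10935.
Third component goes 2, 4, 8, 16, 32, 64 → 128 → 256 (×2 each step).
So the next two tags are T/3645/128 and W/10935/256.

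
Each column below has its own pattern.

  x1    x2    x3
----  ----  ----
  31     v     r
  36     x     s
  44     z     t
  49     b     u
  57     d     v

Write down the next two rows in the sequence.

62  f  w; 70  h  x

Column x1: alternating steps +5, +8, +5, +8, …, so 31, 36, 44, 49, 57 → 62 → 70.
For the column x2, letters move forward 2 places in the alphabet, wrapping Z→A: v, x, z, b, d → f → h.
Column x3 — letters move forward 1 place in the alphabet: r, s, t, u, v → w → x.
Putting the parts together: 62  f  w and then 70  h  x.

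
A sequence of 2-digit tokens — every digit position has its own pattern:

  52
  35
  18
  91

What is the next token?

74

First digit goes 5, 3, 1, 9 → 7 (−2 each step, mod 10).
Second digit: 2, 5, 8, 1 → 4 (+3 each step, mod 10).
So the next token is 74.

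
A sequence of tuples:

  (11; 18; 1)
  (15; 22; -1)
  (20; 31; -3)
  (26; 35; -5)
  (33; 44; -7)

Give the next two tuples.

(41; 48; -9), (50; 57; -11)

First entry: 11, 15, 20, 26, 33 → 41 → 50 (differences are 4, 5, 6, … (increasing by 1 each time)).
Second entry: alternating steps +4, +9, +4, +9, …, so 18, 22, 31, 35, 44 → 48 → 57.
Third entry goes 1, -1, -3, -5, -7 → -9 → -11 (−2 each step).
So the next two tuples are (41; 48; -9) and (50; 57; -11).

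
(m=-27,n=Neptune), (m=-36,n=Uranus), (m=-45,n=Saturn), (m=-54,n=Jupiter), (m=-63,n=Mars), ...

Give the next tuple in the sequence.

(m=-72,n=Earth)

M goes -27, -36, -45, -54, -63 → -72 (−9 each step).
N: runs backward through the planets Mercury→Neptune, so Neptune, Uranus, Saturn, Jupiter, Mars → Earth.
So the next tuple is (m=-72,n=Earth).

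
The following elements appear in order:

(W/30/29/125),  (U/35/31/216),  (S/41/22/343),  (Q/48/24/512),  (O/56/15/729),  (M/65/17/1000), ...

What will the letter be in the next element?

K

For the letter, letters move back 2 places in the alphabet: W, U, S, Q, O, M → K.
Second coordinate goes 30, 35, 41, 48, 56, 65 → 75 (differences are 5, 6, 7, … (increasing by 1 each time)).
Third coordinate goes 29, 31, 22, 24, 15, 17 → 8 (alternating steps +2, −9, +2, −9, …).
Fourth coordinate: perfect cubes: 5³, 6³, 7³, …; 125, 216, 343, 512, 729, 1000 → 1331.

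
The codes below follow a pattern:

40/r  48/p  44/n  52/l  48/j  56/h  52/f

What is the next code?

60/d

First component: alternating steps +8, −4, +8, −4, …, so 40, 48, 44, 52, 48, 56, 52 → 60.
Letter goes r, p, n, l, j, h, f → d (letters move back 2 places in the alphabet).
Putting it together: 60/d.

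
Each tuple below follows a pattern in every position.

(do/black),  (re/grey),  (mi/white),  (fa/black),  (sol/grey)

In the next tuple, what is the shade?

white

For the shade, repeats black → grey → white: black, grey, white, black, grey → white.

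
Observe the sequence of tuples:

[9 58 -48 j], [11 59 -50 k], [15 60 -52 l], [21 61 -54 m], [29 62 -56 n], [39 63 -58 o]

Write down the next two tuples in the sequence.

[51 64 -60 p], [65 65 -62 q]

First entry goes 9, 11, 15, 21, 29, 39 → 51 → 65 (differences are 2, 4, 6, … (increasing by 2 each time)).
Second entry — +1 each step: 58, 59, 60, 61, 62, 63 → 64 → 65.
Third entry: -48, -50, -52, -54, -56, -58 → -60 → -62 (−2 each step).
Letter: j, k, l, m, n, o → p → q (letters move forward 1 place in the alphabet).
Putting the parts together: [51 64 -60 p] and then [65 65 -62 q].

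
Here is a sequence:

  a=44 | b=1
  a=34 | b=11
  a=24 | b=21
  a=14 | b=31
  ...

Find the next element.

a=4 | b=41

For the a, −10 each step: 44, 34, 24, 14 → 4.
B — +10 each step: 1, 11, 21, 31 → 41.
Putting it together: a=4 | b=41.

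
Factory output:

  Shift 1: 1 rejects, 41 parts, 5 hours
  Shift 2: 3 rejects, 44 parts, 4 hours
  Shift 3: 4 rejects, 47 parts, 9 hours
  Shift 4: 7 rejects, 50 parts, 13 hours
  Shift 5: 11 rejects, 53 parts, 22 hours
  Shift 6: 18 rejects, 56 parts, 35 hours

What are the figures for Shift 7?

29 rejects, 59 parts, 57 hours

Rejects: 1, 3, 4, 7, 11, 18 → 29 (each term is the sum of the two before it).
For the parts, +3 each step: 41, 44, 47, 50, 53, 56 → 59.
Hours: each term is the sum of the two before it; 5, 4, 9, 13, 22, 35 → 57.
So the next line is 29 rejects, 59 parts, 57 hours.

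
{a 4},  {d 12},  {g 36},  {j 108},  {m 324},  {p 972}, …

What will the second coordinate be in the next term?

Second coordinate: ×3 each step; 4, 12, 36, 108, 324, 972 → 2916.

2916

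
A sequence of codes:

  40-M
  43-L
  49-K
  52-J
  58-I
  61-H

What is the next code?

67-G

First component — alternating steps +3, +6, +3, +6, …: 40, 43, 49, 52, 58, 61 → 67.
Letter — letters move back 1 place in the alphabet: M, L, K, J, I, H → G.
Combining the parts gives 67-G.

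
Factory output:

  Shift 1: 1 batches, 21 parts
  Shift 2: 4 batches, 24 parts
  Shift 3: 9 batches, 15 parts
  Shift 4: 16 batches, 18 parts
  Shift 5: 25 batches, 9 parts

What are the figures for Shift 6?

For the batches, perfect squares: 1², 2², 3², …: 1, 4, 9, 16, 25 → 36.
Parts: alternating steps +3, −9, +3, −9, …, so 21, 24, 15, 18, 9 → 12.
Combining the parts gives 36 batches, 12 parts.

36 batches, 12 parts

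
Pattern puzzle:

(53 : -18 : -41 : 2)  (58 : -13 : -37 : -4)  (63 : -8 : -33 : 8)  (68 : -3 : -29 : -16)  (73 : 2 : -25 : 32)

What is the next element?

(78 : 7 : -21 : -64)

First part — +5 each step: 53, 58, 63, 68, 73 → 78.
For the second part, +5 each step: -18, -13, -8, -3, 2 → 7.
Third part: -41, -37, -33, -29, -25 → -21 (+4 each step).
Fourth part: 2, -4, 8, -16, 32 → -64 (×(-2) each step).
Putting it together: (78 : 7 : -21 : -64).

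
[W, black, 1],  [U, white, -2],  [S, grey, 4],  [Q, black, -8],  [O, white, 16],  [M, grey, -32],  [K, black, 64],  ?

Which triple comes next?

[I, white, -128]

Letter: W, U, S, Q, O, M, K → I (letters move back 2 places in the alphabet).
Shade: repeats black → white → grey; black, white, grey, black, white, grey, black → white.
Third coordinate: ×(-2) each step, so 1, -2, 4, -8, 16, -32, 64 → -128.
So the next triple is [I, white, -128].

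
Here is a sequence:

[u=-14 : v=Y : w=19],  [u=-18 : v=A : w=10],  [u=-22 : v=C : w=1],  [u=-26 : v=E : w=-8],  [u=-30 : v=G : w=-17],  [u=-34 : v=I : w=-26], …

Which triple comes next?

U goes -14, -18, -22, -26, -30, -34 → -38 (−4 each step).
V: letters move forward 2 places in the alphabet, wrapping Z→A, so Y, A, C, E, G, I → K.
For the w, −9 each step: 19, 10, 1, -8, -17, -26 → -35.
So the next triple is [u=-38 : v=K : w=-35].

[u=-38 : v=K : w=-35]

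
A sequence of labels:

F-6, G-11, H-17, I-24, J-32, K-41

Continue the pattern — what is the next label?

Letter: letters move forward 1 place in the alphabet; F, G, H, I, J, K → L.
Second component — differences are 5, 6, 7, … (increasing by 1 each time): 6, 11, 17, 24, 32, 41 → 51.
So the next label is L-51.

L-51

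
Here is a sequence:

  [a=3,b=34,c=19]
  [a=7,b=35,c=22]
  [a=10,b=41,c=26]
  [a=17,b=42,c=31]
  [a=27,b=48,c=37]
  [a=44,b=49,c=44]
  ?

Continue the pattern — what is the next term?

For the a, each term is the sum of the two before it: 3, 7, 10, 17, 27, 44 → 71.
B: alternating steps +1, +6, +1, +6, …; 34, 35, 41, 42, 48, 49 → 55.
C — differences are 3, 4, 5, … (increasing by 1 each time): 19, 22, 26, 31, 37, 44 → 52.
So the next term is [a=71,b=55,c=52].

[a=71,b=55,c=52]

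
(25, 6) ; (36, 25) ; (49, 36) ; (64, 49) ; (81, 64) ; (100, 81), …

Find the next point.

First entry — perfect squares: 5², 6², 7², …: 25, 36, 49, 64, 81, 100 → 121.
Second entry: 6, 25, 36, 49, 64, 81 → 100 (always the previous value of the first entry).
Combining the parts gives (121, 100).

(121, 100)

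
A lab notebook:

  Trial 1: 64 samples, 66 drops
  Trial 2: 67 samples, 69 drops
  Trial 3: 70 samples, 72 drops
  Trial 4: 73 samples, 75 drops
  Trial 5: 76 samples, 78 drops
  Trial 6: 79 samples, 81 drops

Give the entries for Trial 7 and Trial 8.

82 samples, 84 drops; 85 samples, 87 drops

For the samples, +3 each step: 64, 67, 70, 73, 76, 79 → 82 → 85.
For the drops, always 2 more than the samples: 66, 69, 72, 75, 78, 81 → 84 → 87.
Putting the parts together: 82 samples, 84 drops and then 85 samples, 87 drops.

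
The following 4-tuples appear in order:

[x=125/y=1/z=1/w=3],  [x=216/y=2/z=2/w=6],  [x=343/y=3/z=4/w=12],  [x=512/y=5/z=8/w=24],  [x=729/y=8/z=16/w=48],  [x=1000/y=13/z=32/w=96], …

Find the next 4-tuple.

X goes 125, 216, 343, 512, 729, 1000 → 1331 (perfect cubes: 5³, 6³, 7³, …).
Y goes 1, 2, 3, 5, 8, 13 → 21 (each term is the sum of the two before it).
Z: 1, 2, 4, 8, 16, 32 → 64 (×2 each step).
W: 3, 6, 12, 24, 48, 96 → 192 (always 3 × the z).
So the next 4-tuple is [x=1331/y=21/z=64/w=192].

[x=1331/y=21/z=64/w=192]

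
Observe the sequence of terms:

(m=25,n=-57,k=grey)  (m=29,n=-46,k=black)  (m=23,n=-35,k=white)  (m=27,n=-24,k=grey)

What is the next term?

For the m, alternating steps +4, −6, +4, −6, …: 25, 29, 23, 27 → 21.
N: +11 each step, so -57, -46, -35, -24 → -13.
For the k, repeats grey → black → white: grey, black, white, grey → black.
Combining the parts gives (m=21,n=-13,k=black).

(m=21,n=-13,k=black)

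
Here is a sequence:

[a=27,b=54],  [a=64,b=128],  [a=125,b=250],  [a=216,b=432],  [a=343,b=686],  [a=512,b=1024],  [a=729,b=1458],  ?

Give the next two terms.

[a=1000,b=2000], [a=1331,b=2662]

A — perfect cubes: 3³, 4³, 5³, …: 27, 64, 125, 216, 343, 512, 729 → 1000 → 1331.
B goes 54, 128, 250, 432, 686, 1024, 1458 → 2000 → 2662 (always 2 × the a).
Putting the parts together: [a=1000,b=2000] and then [a=1331,b=2662].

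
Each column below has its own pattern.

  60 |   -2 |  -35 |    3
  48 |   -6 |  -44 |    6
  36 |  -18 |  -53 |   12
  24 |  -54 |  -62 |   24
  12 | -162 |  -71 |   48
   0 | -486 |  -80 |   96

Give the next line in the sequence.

First component: 60, 48, 36, 24, 12, 0 → -12 (−12 each step).
Second component goes -2, -6, -18, -54, -162, -486 → -1458 (×3 each step).
For the third component, −9 each step: -35, -44, -53, -62, -71, -80 → -89.
Fourth component: 3, 6, 12, 24, 48, 96 → 192 (×2 each step).
Combining the parts gives -12  -1458  -89  192.

-12  -1458  -89  192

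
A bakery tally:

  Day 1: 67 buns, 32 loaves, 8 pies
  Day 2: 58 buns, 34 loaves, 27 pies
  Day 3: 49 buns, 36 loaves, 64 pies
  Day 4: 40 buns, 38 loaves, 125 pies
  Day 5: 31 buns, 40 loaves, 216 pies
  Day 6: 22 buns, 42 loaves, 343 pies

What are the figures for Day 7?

Buns: 67, 58, 49, 40, 31, 22 → 13 (−9 each step).
Loaves: 32, 34, 36, 38, 40, 42 → 44 (+2 each step).
Pies: perfect cubes: 2³, 3³, 4³, …; 8, 27, 64, 125, 216, 343 → 512.
Putting it together: 13 buns, 44 loaves, 512 pies.

13 buns, 44 loaves, 512 pies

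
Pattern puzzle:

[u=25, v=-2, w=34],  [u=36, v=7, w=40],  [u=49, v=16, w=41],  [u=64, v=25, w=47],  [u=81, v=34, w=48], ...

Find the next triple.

U goes 25, 36, 49, 64, 81 → 100 (perfect squares: 5², 6², 7², …).
For the v, +9 each step: -2, 7, 16, 25, 34 → 43.
W: alternating steps +6, +1, +6, +1, …; 34, 40, 41, 47, 48 → 54.
Putting it together: [u=100, v=43, w=54].

[u=100, v=43, w=54]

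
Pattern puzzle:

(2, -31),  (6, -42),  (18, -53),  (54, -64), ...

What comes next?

For the first coordinate, ×3 each step: 2, 6, 18, 54 → 162.
Second coordinate: −11 each step; -31, -42, -53, -64 → -75.
Combining the parts gives (162, -75).

(162, -75)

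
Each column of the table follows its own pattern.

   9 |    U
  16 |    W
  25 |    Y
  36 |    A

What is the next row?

First component: perfect squares: 3², 4², 5², …, so 9, 16, 25, 36 → 49.
Letter — letters move forward 2 places in the alphabet, wrapping Z→A: U, W, Y, A → C.
Putting it together: 49  C.

49  C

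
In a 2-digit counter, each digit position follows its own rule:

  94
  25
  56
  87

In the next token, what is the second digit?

Second digit: +1 each step, mod 10; 4, 5, 6, 7 → 8.

8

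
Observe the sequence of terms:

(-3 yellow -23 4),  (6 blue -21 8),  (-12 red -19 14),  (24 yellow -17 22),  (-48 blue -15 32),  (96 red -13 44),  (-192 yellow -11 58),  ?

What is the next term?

(384 blue -9 74)

First coordinate: ×(-2) each step, so -3, 6, -12, 24, -48, 96, -192 → 384.
Colour: repeats yellow → blue → red; yellow, blue, red, yellow, blue, red, yellow → blue.
Third coordinate goes -23, -21, -19, -17, -15, -13, -11 → -9 (+2 each step).
Fourth coordinate: differences are 4, 6, 8, … (increasing by 2 each time); 4, 8, 14, 22, 32, 44, 58 → 74.
So the next term is (384 blue -9 74).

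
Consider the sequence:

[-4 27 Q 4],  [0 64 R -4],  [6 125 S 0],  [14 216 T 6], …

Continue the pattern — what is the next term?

For the first part, differences are 4, 6, 8, … (increasing by 2 each time): -4, 0, 6, 14 → 24.
Second part: perfect cubes: 3³, 4³, 5³, …; 27, 64, 125, 216 → 343.
Letter: Q, R, S, T → U (letters move forward 1 place in the alphabet).
Fourth part — always the previous value of the first part: 4, -4, 0, 6 → 14.
Putting it together: [24 343 U 14].

[24 343 U 14]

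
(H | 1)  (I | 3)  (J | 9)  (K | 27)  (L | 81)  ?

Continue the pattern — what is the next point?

(M | 243)

Letter — letters move forward 1 place in the alphabet: H, I, J, K, L → M.
For the second entry, ×3 each step: 1, 3, 9, 27, 81 → 243.
Putting it together: (M | 243).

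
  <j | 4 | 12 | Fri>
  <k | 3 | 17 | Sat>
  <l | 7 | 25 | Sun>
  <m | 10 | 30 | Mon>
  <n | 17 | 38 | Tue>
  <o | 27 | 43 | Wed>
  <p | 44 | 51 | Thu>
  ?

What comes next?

For the letter, letters move forward 1 place in the alphabet: j, k, l, m, n, o, p → q.
Second part: 4, 3, 7, 10, 17, 27, 44 → 71 (each term is the sum of the two before it).
Third part: 12, 17, 25, 30, 38, 43, 51 → 56 (alternating steps +5, +8, +5, +8, …).
Day: runs through the weekdays Mon→Sun, so Fri, Sat, Sun, Mon, Tue, Wed, Thu → Fri.
Putting it together: <q | 71 | 56 | Fri>.

<q | 71 | 56 | Fri>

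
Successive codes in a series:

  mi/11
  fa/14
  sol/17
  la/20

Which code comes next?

ti/23

Note — runs through the solfège scale do→ti: mi, fa, sol, la → ti.
Second component goes 11, 14, 17, 20 → 23 (+3 each step).
Putting it together: ti/23.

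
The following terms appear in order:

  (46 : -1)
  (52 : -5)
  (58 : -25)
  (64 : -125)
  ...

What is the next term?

For the first entry, +6 each step: 46, 52, 58, 64 → 70.
Second entry: ×5 each step; -1, -5, -25, -125 → -625.
Combining the parts gives (70 : -625).

(70 : -625)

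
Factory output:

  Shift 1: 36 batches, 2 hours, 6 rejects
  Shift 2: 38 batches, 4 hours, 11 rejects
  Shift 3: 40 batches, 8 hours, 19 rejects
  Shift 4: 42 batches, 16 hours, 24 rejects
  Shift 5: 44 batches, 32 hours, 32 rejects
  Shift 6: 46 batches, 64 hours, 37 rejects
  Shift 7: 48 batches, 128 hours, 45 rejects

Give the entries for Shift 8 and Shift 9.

For the batches, +2 each step: 36, 38, 40, 42, 44, 46, 48 → 50 → 52.
Hours: 2, 4, 8, 16, 32, 64, 128 → 256 → 512 (×2 each step).
Rejects: 6, 11, 19, 24, 32, 37, 45 → 50 → 58 (alternating steps +5, +8, +5, +8, …).
So the next two rows are 50 batches, 256 hours, 50 rejects and 52 batches, 512 hours, 58 rejects.

50 batches, 256 hours, 50 rejects; 52 batches, 512 hours, 58 rejects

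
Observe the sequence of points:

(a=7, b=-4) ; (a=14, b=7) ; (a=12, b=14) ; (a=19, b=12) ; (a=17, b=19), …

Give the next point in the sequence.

A: alternating steps +7, −2, +7, −2, …, so 7, 14, 12, 19, 17 → 24.
B: -4, 7, 14, 12, 19 → 17 (always the previous value of the a).
Combining the parts gives (a=24, b=17).

(a=24, b=17)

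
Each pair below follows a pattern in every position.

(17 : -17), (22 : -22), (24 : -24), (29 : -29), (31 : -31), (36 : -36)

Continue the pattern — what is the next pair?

First slot: 17, 22, 24, 29, 31, 36 → 38 (alternating steps +5, +2, +5, +2, …).
Second slot: always the negative of the first slot; -17, -22, -24, -29, -31, -36 → -38.
So the next pair is (38 : -38).

(38 : -38)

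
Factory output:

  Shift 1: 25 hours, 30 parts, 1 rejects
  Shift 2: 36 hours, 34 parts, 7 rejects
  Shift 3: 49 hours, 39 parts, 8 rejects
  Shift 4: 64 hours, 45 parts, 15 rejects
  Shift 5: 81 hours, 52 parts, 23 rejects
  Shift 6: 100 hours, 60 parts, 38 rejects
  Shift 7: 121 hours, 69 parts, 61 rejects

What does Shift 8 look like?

144 hours, 79 parts, 99 rejects

Hours: perfect squares: 5², 6², 7², …; 25, 36, 49, 64, 81, 100, 121 → 144.
Parts: differences are 4, 5, 6, … (increasing by 1 each time); 30, 34, 39, 45, 52, 60, 69 → 79.
Rejects goes 1, 7, 8, 15, 23, 38, 61 → 99 (each term is the sum of the two before it).
So the next line is 144 hours, 79 parts, 99 rejects.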